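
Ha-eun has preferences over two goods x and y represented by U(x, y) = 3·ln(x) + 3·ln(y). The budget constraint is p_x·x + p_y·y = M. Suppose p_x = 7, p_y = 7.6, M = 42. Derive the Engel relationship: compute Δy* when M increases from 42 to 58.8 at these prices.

MU_x/MU_y = (3·y)/(3·x); tangency sets this equal to p_x/p_y.
So 3·p_y·y = 3·p_x·x; combined with the budget, a share 0.5 of income goes to x.
Demand: x*(p_x,p_y,M) = 0.5·M/p_x and y* = 0.5·M/p_y.
At p_x=7, p_y=7.6, M=42: y* = 0.5·42/7.6 = 2.7632.
At M' = 58.8: y* = 3.8684. Change: 3.8684 − 2.7632 = 1.1053.

Δy* = 1.1053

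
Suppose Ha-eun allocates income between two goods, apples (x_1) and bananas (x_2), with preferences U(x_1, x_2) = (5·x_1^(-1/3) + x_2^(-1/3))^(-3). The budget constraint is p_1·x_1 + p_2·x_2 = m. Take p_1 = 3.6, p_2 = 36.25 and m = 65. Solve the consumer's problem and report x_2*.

MRS = MU_x_1/MU_x_2 = 5·(x_2/x_1)^(4/3). Set equal to p_1/p_2.
Hence x_2/x_1 = ((1/5)·p_1/p_2)^(1/(4/3)), i.e. raised to the 0.75 power.
Substitute x_2 = (x_2/x_1)·x_1 into the budget: x_1* = m/(p_1 + p_2·(x_2/x_1)).
Numerically x_2/x_1 = 0.052908, so x_1* = 65/(3.6 + 36.25·0.052908) = 11.7798 and x_2* = 0.052908·11.7798 = 0.6232.

x_2* = 0.6232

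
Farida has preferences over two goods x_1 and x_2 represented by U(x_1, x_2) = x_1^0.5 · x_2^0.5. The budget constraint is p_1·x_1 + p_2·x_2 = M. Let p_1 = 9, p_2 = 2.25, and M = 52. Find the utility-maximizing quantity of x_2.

Demand: x_1*(p_1,p_2,M) = 0.5·M/p_1 and x_2* = 0.5·M/p_2.
At p_1=9, p_2=2.25, M=52: x_2* = 0.5·52/2.25 = 11.5556.

x_2* = 11.5556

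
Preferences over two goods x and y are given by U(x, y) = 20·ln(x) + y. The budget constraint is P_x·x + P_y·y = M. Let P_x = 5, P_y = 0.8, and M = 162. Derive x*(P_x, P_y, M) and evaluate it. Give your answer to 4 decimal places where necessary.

x* = 3.2

Set MRS = P_x/P_y: (20/x)/1 = P_x/P_y.
So x*(P_x,P_y) = 20·P_y/P_x, independent of income; and y* = (M − 20·P_y)/P_y.
At the given prices: x* = 20·0.8/5 = 3.2.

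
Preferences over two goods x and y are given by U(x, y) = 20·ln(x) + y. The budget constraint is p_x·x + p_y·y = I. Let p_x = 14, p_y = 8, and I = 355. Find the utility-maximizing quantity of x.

Set MRS = p_x/p_y: (20/x)/1 = p_x/p_y.
So x*(p_x,p_y) = 20·p_y/p_x, independent of income; and y* = (I − 20·p_y)/p_y.
At the given prices: x* = 20·8/14 = 11.4286.

x* = 11.4286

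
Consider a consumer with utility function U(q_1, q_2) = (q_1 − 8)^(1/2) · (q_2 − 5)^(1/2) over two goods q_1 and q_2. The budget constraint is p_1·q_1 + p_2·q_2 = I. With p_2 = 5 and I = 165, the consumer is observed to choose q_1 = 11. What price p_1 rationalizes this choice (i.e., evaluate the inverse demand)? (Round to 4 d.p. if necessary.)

MRS = (q_2−5)/(q_1−8). Tangency with p_1/p_2 gives q_2−5 = (p_1/p_2)·(q_1−8).
After buying the subsistence bundle (8, 5), a share 0.5 of the remaining income goes to q_1: q_1* = 8 + 0.5·(I − 8p_1 − 5p_2)/p_1.
Set q_1* = 11 in the demand function and solve for p_1: p_1 = 10.

p_1 = 10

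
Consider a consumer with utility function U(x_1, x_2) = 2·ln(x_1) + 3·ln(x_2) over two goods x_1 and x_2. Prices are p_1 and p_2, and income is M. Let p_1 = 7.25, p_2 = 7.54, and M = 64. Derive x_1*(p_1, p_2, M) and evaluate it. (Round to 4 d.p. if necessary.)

At p_1=7.25, p_2=7.54, M=64: x_1* = 0.4·64/7.25 = 3.531.

x_1* = 3.531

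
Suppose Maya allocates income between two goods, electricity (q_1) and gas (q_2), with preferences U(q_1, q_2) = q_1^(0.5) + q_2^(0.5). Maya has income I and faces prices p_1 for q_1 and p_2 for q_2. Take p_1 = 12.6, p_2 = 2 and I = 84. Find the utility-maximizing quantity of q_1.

From the CES first-order condition, (q_2/q_1)^(0.5) = p_1/p_2.
Solve for the ratio: q_2/q_1 = [p_1/p_2]^(2).
Substitute q_2 = (q_2/q_1)·q_1 into the budget: q_1* = I/(p_1 + p_2·(q_2/q_1)).
Numerically q_2/q_1 = 39.69, so q_1* = 84/(12.6 + 2·39.69) = 0.9132.

q_1* = 0.9132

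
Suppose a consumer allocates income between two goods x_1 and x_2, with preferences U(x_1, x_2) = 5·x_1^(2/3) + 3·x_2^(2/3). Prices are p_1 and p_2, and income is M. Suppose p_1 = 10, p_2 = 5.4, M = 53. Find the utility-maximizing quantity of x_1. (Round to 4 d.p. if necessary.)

x_1* = 3.0447

MU_x_1 ∝ 5·x_1^(-1/3), MU_x_2 ∝ 3·x_2^(-1/3), so MRS = (5/3)·(x_2/x_1)^(1/3) = p_1/p_2.
Solve for the ratio: x_2/x_1 = [(3/5)·p_1/p_2]^(3).
With the ratio pinned down, the budget gives x_1* = M/(p_1 + p_2·(x_2/x_1)) and x_2* = (x_2/x_1)·x_1*.
Numerically x_2/x_1 = 1.371742, so x_1* = 53/(10 + 5.4·1.371742) = 3.0447.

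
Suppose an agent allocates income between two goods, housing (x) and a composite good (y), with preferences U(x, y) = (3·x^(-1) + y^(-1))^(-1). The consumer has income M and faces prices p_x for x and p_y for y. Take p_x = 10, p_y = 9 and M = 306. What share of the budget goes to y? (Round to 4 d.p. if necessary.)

From the CES first-order condition, 3·(y/x)^(2) = p_x/p_y.
Solve for the ratio: y/x = [(1/3)·p_x/p_y]^(0.5).
Substitute y = (y/x)·x into the budget: x* = M/(p_x + p_y·(y/x)).
Numerically y/x = 0.608581, so x* = 306/(10 + 9·0.608581) = 19.771 and y* = 0.608581·19.771 = 12.0322.
Expenditure on y: 9·12.0322 = 108.2901; share = 0.3539.

share on y = 0.3539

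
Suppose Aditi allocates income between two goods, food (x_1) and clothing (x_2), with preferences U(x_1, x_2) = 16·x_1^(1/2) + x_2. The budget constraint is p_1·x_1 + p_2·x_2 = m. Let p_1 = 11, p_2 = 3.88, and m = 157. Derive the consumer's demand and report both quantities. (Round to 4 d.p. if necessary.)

Plugging in: x_1* = (8·3.88/11)² = 7.9627, x_2* = 17.8894.

x_1* = 7.9627, x_2* = 17.8894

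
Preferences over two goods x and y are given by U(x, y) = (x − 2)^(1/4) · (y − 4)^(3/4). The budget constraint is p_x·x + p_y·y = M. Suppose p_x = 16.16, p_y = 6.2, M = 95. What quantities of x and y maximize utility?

This is Cobb-Douglas in (x−2, y−4): tangency gives 0.25·p_y·(y−4) = 0.75·p_x·(x−2).
After buying the subsistence bundle (2, 4), a share 0.25 of the remaining income goes to x: x* = 2 + 0.25·(M − 2p_x − 4p_y)/p_x.
Discretionary income = 95 − 2·16.16 − 4·6.2 = 37.88; x* = 2 + 0.25·37.88/16.16 = 2.586; y* = 4 + 0.75·37.88/6.2 = 8.5823.

x* = 2.586, y* = 8.5823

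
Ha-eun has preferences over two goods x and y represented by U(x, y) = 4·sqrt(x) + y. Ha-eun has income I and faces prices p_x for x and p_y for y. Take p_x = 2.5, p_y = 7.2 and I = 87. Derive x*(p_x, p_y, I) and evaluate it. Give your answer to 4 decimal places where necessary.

MU_x = 2/√x, MU_y = 1. Tangency: 2/√x = p_x/p_y.
Solve: √x = 2·p_y/p_x, so x*(p_x,p_y) = (2·p_y/p_x)², and y* = (I − p_x·x*)/p_y.
Plugging in: x* = (2·7.2/2.5)² = 33.1776.

x* = 33.1776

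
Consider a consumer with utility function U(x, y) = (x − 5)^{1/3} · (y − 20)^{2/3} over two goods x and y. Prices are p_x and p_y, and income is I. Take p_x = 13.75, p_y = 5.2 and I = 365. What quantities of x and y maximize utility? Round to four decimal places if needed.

This is Cobb-Douglas in (x−5, y−20): tangency gives 1/3·p_y·(y−20) = 2/3·p_x·(x−5).
Substituting into the budget: x* = 5 + 1/3·(I − 5·p_x − 20·p_y)/p_x, and y* = 20 + 2/3·(…)/p_y.
Discretionary income = 365 − 5·13.75 − 20·5.2 = 192.25; x* = 5 + 1/3·192.25/13.75 = 9.6606; y* = 20 + 2/3·192.25/5.2 = 44.6474.

x* = 9.6606, y* = 44.6474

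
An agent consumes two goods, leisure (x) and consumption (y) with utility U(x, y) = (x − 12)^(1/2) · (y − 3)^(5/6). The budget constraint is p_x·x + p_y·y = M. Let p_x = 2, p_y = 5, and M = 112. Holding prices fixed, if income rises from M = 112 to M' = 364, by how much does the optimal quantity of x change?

Let x' = x−12, y' = y−3. MRS = (3/5)·y'/x' = p_x/p_y.
After buying the subsistence bundle (12, 3), a share 0.375 of the remaining income goes to x: x* = 12 + 0.375·(M − 12p_x − 3p_y)/p_x.
Discretionary income = 112 − 12·2 − 3·5 = 73; x* = 12 + 0.375·73/2 = 25.6875.
At M' = 364: x* = 72.9375. Change: 72.9375 − 25.6875 = 47.25.

Δx* = 47.25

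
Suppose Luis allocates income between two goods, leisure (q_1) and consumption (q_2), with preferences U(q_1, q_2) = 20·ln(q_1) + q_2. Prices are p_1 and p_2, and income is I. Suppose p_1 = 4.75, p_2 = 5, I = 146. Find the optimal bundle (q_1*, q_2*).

Set MRS = p_1/p_2: (20/q_1)/1 = p_1/p_2.
So q_1*(p_1,p_2) = 20·p_2/p_1, independent of income; and q_2* = (I − 20·p_2)/p_2.
At the given prices: q_1* = 20·5/4.75 = 21.0526, and q_2* = 9.2.

q_1* = 21.0526, q_2* = 9.2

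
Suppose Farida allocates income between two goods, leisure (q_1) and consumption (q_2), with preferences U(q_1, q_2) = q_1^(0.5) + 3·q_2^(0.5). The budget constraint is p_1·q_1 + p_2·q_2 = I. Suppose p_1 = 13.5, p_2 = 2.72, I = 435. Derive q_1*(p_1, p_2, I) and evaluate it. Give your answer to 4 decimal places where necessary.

q_1* = 0.7056

MRS = MU_q_1/MU_q_2 = (1/3)·(q_2/q_1)^(0.5). Set equal to p_1/p_2.
Hence q_2/q_1 = (3·p_1/p_2)^(1/(0.5)), i.e. raised to the 2 power.
With the ratio pinned down, the budget gives q_1* = I/(p_1 + p_2·(q_2/q_1)) and q_2* = (q_2/q_1)·q_1*.
Numerically q_2/q_1 = 221.703341, so q_1* = 435/(13.5 + 2.72·221.703341) = 0.7056.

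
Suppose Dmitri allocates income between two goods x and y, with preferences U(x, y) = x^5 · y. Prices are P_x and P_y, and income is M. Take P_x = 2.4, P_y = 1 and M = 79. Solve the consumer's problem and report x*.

x* = 27.4306

Demand: x*(P_x,P_y,M) = 5/6·M/P_x and y* = 1/6·M/P_y.
At P_x=2.4, P_y=1, M=79: x* = 5/6·79/2.4 = 27.4306.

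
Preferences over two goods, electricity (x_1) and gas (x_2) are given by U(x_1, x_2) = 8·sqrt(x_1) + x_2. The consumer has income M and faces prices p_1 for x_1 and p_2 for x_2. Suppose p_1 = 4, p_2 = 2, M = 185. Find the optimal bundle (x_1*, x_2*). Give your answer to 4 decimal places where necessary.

Set MRS = p_1/p_2: 4·x_1^(−1/2) = p_1/p_2.
Thus x_1* = (4·p_2/p_1)² — independent of M — with the rest of income spent on x_2.
Plugging in: x_1* = (4·2/4)² = 4, x_2* = 84.5.

x_1* = 4, x_2* = 84.5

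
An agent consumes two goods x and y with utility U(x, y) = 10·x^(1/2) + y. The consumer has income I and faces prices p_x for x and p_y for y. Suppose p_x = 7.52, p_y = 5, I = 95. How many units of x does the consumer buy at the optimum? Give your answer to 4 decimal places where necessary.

x* = 11.0521

MU_x = 5/√x, MU_y = 1. Tangency: 5/√x = p_x/p_y.
Thus x* = (5·p_y/p_x)² — independent of I — with the rest of income spent on y.
Plugging in: x* = (5·5/7.52)² = 11.0521.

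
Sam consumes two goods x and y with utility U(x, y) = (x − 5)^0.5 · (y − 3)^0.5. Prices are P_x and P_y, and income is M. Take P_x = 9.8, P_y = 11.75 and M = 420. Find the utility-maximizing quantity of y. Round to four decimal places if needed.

Let x' = x−5, y' = y−3. MRS = y'/x' = P_x/P_y.
After buying the subsistence bundle (5, 3), a share 0.5 of the remaining income goes to x: x* = 5 + 0.5·(M − 5P_x − 3P_y)/P_x.
Discretionary income = 420 − 5·9.8 − 3·11.75 = 335.75; y* = 3 + 0.5·335.75/11.75 = 17.2872.

y* = 17.2872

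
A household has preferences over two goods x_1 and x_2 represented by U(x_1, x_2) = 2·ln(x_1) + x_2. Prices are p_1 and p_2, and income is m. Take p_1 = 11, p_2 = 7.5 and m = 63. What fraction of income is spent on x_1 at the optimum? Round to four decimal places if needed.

At the given prices: x_1* = 2·7.5/11 = 1.3636, and x_2* = 6.4.
Expenditure on x_1: 11·1.3636 = 15; share = 0.2381.

share on x_1 = 0.2381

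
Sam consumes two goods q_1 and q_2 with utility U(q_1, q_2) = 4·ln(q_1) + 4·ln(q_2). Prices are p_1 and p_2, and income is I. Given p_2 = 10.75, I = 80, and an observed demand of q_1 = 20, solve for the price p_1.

p_1 = 2

MU_q_1/MU_q_2 = (4·q_2)/(4·q_1); tangency sets this equal to p_1/p_2.
Rearranging, p_2·q_2 = p_1·q_1. Substituting into the budget gives p_1·q_1·(1 + 1) = I.
Demand: q_1*(p_1,p_2,I) = 0.5·I/p_1 and q_2* = 0.5·I/p_2.
Set q_1* = 20 in the demand function and solve for p_1: p_1 = 2.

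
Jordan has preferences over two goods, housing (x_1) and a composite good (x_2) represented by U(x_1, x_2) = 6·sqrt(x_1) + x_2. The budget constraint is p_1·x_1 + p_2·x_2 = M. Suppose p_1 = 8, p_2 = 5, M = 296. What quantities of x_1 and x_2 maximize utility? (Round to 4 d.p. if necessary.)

x_1* = 3.5156, x_2* = 53.575

Solve: √x_1 = 3·p_2/p_1, so x_1*(p_1,p_2) = (3·p_2/p_1)², and x_2* = (M − p_1·x_1*)/p_2.
Plugging in: x_1* = (3·5/8)² = 3.5156, x_2* = 53.575.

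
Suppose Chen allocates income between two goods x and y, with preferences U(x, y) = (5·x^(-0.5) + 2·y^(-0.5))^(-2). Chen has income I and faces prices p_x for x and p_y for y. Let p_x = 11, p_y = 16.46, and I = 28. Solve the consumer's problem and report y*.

MU_x ∝ 5·x^(-1.5), MU_y ∝ 2·y^(-1.5), so MRS = (5/2)·(y/x)^(1.5) = p_x/p_y.
Hence y/x = ((2/5)·p_x/p_y)^(1/(1.5)), i.e. raised to the 2/3 power.
Substitute y = (y/x)·x into the budget: x* = I/(p_x + p_y·(y/x)).
Numerically y/x = 0.414969, so x* = 28/(11 + 16.46·0.414969) = 1.5704 and y* = 0.414969·1.5704 = 0.6516.

y* = 0.6516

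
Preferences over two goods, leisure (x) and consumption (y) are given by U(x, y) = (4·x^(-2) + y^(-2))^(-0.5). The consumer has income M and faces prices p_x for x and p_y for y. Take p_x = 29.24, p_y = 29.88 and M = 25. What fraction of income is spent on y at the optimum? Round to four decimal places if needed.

share on y = 0.3899

Numerically y/x = 0.62543, so x* = 25/(29.24 + 29.88·0.62543) = 0.5216 and y* = 0.62543·0.5216 = 0.3262.
Expenditure on y: 29.88·0.3262 = 9.7479; share = 0.3899.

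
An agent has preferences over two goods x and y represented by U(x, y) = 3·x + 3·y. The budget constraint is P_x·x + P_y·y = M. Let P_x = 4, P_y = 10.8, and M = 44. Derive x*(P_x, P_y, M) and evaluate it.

Linear utility — the consumer picks whichever good has higher MU/price: 3/4 = 0.75 vs 3/10.8 = 0.2778.
x gives more utility per dollar, so spend all income on x: x* = M/P_x, y* = 0.
Numerically: x* = 11, y* = 0.

x* = 11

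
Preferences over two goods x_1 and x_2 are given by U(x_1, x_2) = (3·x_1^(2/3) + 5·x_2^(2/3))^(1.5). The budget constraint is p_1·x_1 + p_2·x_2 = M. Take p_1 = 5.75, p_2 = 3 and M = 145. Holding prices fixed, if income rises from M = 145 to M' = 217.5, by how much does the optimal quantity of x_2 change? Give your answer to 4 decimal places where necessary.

Δx_2* = 22.8246

MU_x_1 ∝ 3·x_1^(-1/3), MU_x_2 ∝ 5·x_2^(-1/3), so MRS = (3/5)·(x_2/x_1)^(1/3) = p_1/p_2.
Solve for the ratio: x_2/x_1 = [(5/3)·p_1/p_2]^(3).
With the ratio pinned down, the budget gives x_1* = M/(p_1 + p_2·(x_2/x_1)) and x_2* = (x_2/x_1)·x_1*.
Numerically x_2/x_1 = 32.597629, so x_1* = 145/(5.75 + 3·32.597629) = 1.4004 and x_2* = 32.597629·1.4004 = 45.6493.
At M' = 217.5: x_2* = 68.4739. Change: 68.4739 − 45.6493 = 22.8246.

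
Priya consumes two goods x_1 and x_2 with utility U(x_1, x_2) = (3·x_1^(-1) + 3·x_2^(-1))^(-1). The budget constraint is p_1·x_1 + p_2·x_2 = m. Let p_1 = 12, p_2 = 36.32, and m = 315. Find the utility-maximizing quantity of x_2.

x_2* = 5.5073

MRS = MU_x_1/MU_x_2 = (x_2/x_1)^(2). Set equal to p_1/p_2.
Hence x_2/x_1 = (p_1/p_2)^(1/(2)), i.e. raised to the 0.5 power.
Substitute x_2 = (x_2/x_1)·x_1 into the budget: x_1* = m/(p_1 + p_2·(x_2/x_1)).
Numerically x_2/x_1 = 0.574801, so x_1* = 315/(12 + 36.32·0.574801) = 9.5812 and x_2* = 0.574801·9.5812 = 5.5073.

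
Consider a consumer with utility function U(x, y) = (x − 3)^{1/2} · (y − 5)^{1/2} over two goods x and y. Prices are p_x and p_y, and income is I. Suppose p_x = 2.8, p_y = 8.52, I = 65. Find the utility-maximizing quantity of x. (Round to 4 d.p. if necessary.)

x* = 5.5

This is Cobb-Douglas in (x−3, y−5): tangency gives 0.5·p_y·(y−5) = 0.5·p_x·(x−3).
Substituting into the budget: x* = 3 + 0.5·(I − 3·p_x − 5·p_y)/p_x, and y* = 5 + 0.5·(…)/p_y.
Discretionary income = 65 − 3·2.8 − 5·8.52 = 14; x* = 3 + 0.5·14/2.8 = 5.5.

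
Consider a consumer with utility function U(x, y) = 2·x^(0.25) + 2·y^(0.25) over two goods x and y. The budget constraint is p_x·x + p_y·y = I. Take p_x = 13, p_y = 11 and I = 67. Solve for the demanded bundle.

x* = 2.5052, y* = 3.1302

From the CES first-order condition, (y/x)^(0.75) = p_x/p_y.
Hence y/x = (p_x/p_y)^(1/(0.75)), i.e. raised to the 4/3 power.
With the ratio pinned down, the budget gives x* = I/(p_x + p_y·(y/x)) and y* = (y/x)·x*.
Numerically y/x = 1.249494, so x* = 67/(13 + 11·1.249494) = 2.5052 and y* = 1.249494·2.5052 = 3.1302.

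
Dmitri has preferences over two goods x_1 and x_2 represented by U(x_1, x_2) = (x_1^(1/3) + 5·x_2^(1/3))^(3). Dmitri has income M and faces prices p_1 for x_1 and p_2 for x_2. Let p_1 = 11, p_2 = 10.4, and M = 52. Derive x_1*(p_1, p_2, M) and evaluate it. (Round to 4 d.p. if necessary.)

MU_x_1 ∝ x_1^(-2/3), MU_x_2 ∝ 5·x_2^(-2/3), so MRS = (1/5)·(x_2/x_1)^(2/3) = p_1/p_2.
Solve for the ratio: x_2/x_1 = [5·p_1/p_2]^(1.5).
Substitute x_2 = (x_2/x_1)·x_1 into the budget: x_1* = M/(p_1 + p_2·(x_2/x_1)).
Numerically x_2/x_1 = 12.161693, so x_1* = 52/(11 + 10.4·12.161693) = 0.3782.

x_1* = 0.3782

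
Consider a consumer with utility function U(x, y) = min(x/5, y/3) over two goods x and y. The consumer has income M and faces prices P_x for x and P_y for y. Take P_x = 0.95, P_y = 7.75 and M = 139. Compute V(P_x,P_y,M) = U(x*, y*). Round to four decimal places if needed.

V = 4.9643

Leontief preferences: the optimum is at the kink where x/5 = y/3, i.e. y = (3/5)·x.
Budget: P_x·x + P_y·(3/5)·x = M, so (5·P_x + 3·P_y)·x = 5·M.
Demand: x*(P_x,P_y,M) = 5·M/(5·P_x + 3·P_y), y* = 3·M/(5·P_x + 3·P_y).
Here 5·0.95 + 3·7.75 = 28, giving x* = 24.8214 and y* = 14.8929.
Utility at the optimum: U(24.8214, 14.8929) = 4.9643.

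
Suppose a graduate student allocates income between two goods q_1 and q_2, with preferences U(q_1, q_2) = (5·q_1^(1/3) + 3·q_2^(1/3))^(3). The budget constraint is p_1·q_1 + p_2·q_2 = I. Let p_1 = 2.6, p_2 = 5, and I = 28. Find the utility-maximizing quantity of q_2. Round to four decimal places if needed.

From the CES first-order condition, (5/3)·(q_2/q_1)^(2/3) = p_1/p_2.
Hence q_2/q_1 = ((3/5)·p_1/p_2)^(1/(2/3)), i.e. raised to the 1.5 power.
Substitute q_2 = (q_2/q_1)·q_1 into the budget: q_1* = I/(p_1 + p_2·(q_2/q_1)).
Numerically q_2/q_1 = 0.174274, so q_1* = 28/(2.6 + 5·0.174274) = 8.066 and q_2* = 0.174274·8.066 = 1.4057.

q_2* = 1.4057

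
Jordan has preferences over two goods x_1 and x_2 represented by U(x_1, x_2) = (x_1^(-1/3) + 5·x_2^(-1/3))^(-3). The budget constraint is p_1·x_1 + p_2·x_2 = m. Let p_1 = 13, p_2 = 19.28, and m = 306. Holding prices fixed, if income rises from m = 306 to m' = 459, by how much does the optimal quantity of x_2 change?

Δx_2* = 6.2436

With the ratio pinned down, the budget gives x_1* = m/(p_1 + p_2·(x_2/x_1)) and x_2* = (x_2/x_1)·x_1*.
Numerically x_2/x_1 = 2.488025, so x_1* = 306/(13 + 19.28·2.488025) = 5.0189 and x_2* = 2.488025·5.0189 = 12.4872.
At m' = 459: x_2* = 18.7308. Change: 18.7308 − 12.4872 = 6.2436.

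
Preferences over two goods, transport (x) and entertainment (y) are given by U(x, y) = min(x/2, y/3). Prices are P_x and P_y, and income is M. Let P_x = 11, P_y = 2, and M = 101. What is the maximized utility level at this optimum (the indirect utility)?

With perfect complements, no substitution: consume in ratio x:y = 2:3.
Budget: P_x·x + P_y·(3/2)·x = M, so (2·P_x + 3·P_y)·x = 2·M.
Demand: x*(P_x,P_y,M) = 2·M/(2·P_x + 3·P_y), y* = 3·M/(2·P_x + 3·P_y).
Here 2·11 + 3·2 = 28, giving x* = 7.2143 and y* = 10.8214.
Utility at the optimum: U(7.2143, 10.8214) = 3.6071.

V = 3.6071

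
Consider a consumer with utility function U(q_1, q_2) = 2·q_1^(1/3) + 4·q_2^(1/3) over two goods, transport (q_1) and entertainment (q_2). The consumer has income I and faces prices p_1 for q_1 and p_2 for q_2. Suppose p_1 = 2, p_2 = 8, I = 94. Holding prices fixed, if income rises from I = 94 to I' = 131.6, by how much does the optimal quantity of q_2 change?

Δq_2* = 2.7532

From the CES first-order condition, (1/2)·(q_2/q_1)^(2/3) = p_1/p_2.
Solve for the ratio: q_2/q_1 = [2·p_1/p_2]^(1.5).
With the ratio pinned down, the budget gives q_1* = I/(p_1 + p_2·(q_2/q_1)) and q_2* = (q_2/q_1)·q_1*.
Numerically q_2/q_1 = 0.353553, so q_1* = 94/(2 + 8·0.353553) = 19.468 and q_2* = 0.353553·19.468 = 6.883.
At I' = 131.6: q_2* = 9.6362. Change: 9.6362 − 6.883 = 2.7532.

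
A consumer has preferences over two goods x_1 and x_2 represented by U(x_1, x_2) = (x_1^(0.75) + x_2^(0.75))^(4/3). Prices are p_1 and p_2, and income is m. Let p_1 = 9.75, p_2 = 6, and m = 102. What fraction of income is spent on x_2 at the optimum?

share on x_2 = 0.811

MU_x_1 ∝ x_1^(-0.25), MU_x_2 ∝ x_2^(-0.25), so MRS = (x_2/x_1)^(0.25) = p_1/p_2.
Hence x_2/x_1 = (p_1/p_2)^(1/(0.25)), i.e. raised to the 4 power.
Substitute x_2 = (x_2/x_1)·x_1 into the budget: x_1* = m/(p_1 + p_2·(x_2/x_1)).
Numerically x_2/x_1 = 6.9729, so x_1* = 102/(9.75 + 6·6.9729) = 1.9772 and x_2* = 6.9729·1.9772 = 13.787.
Expenditure on x_2: 6·13.787 = 82.722; share = 0.811.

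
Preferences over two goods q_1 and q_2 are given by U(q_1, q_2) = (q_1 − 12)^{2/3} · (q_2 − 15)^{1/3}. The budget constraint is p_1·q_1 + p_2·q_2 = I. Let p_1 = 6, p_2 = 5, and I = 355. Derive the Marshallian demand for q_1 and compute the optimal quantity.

This is Cobb-Douglas in (q_1−12, q_2−15): tangency gives 2/3·p_2·(q_2−15) = 1/3·p_1·(q_1−12).
After buying the subsistence bundle (12, 15), a share 2/3 of the remaining income goes to q_1: q_1* = 12 + 2/3·(I − 12p_1 − 15p_2)/p_1.
Discretionary income = 355 − 12·6 − 15·5 = 208; q_1* = 12 + 2/3·208/6 = 35.1111.

q_1* = 35.1111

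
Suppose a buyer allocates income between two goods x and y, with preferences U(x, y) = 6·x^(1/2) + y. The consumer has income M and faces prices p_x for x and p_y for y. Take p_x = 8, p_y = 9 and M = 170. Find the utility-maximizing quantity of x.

Utility is quasi-linear in y; the FOC for x is 3/√x = p_x/p_y.
Solve: √x = 3·p_y/p_x, so x*(p_x,p_y) = (3·p_y/p_x)², and y* = (M − p_x·x*)/p_y.
Plugging in: x* = (3·9/8)² = 11.3906.

x* = 11.3906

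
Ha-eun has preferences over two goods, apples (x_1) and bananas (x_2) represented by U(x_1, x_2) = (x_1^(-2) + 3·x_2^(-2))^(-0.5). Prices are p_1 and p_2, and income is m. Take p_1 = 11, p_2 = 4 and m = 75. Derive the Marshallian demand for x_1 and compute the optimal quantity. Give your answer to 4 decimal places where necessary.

MRS = MU_x_1/MU_x_2 = (1/3)·(x_2/x_1)^(3). Set equal to p_1/p_2.
Hence x_2/x_1 = (3·p_1/p_2)^(1/(3)), i.e. raised to the 1/3 power.
With the ratio pinned down, the budget gives x_1* = m/(p_1 + p_2·(x_2/x_1)) and x_2* = (x_2/x_1)·x_1*.
Numerically x_2/x_1 = 2.02062, so x_1* = 75/(11 + 4·2.02062) = 3.9303.

x_1* = 3.9303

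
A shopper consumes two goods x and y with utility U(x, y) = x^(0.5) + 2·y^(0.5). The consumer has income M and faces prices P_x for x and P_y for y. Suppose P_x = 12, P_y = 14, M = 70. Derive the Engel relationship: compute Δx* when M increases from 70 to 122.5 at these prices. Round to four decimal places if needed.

Δx* = 0.9879

MU_x ∝ x^(-0.5), MU_y ∝ 2·y^(-0.5), so MRS = (1/2)·(y/x)^(0.5) = P_x/P_y.
Solve for the ratio: y/x = [2·P_x/P_y]^(2).
Substitute y = (y/x)·x into the budget: x* = M/(P_x + P_y·(y/x)).
Numerically y/x = 2.938776, so x* = 70/(12 + 14·2.938776) = 1.3172.
At M' = 122.5: x* = 2.3051. Change: 2.3051 − 1.3172 = 0.9879.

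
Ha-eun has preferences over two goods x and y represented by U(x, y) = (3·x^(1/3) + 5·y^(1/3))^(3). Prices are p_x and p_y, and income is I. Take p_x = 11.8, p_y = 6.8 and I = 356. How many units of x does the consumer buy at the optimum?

MRS = MU_x/MU_y = (3/5)·(y/x)^(2/3). Set equal to p_x/p_y.
Hence y/x = ((5/3)·p_x/p_y)^(1/(2/3)), i.e. raised to the 1.5 power.
Substitute y = (y/x)·x into the budget: x* = I/(p_x + p_y·(y/x)).
Numerically y/x = 4.918501, so x* = 356/(11.8 + 6.8·4.918501) = 7.8681.

x* = 7.8681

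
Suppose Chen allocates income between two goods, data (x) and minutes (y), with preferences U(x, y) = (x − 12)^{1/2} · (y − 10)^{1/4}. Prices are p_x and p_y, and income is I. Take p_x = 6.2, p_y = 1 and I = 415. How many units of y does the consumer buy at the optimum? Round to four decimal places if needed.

Let x' = x−12, y' = y−10. MRS = 2·y'/x' = p_x/p_y.
Substituting into the budget: x* = 12 + 2/3·(I − 12·p_x − 10·p_y)/p_x, and y* = 10 + 1/3·(…)/p_y.
Discretionary income = 415 − 12·6.2 − 10·1 = 330.6; y* = 10 + 1/3·330.6/1 = 120.2.

y* = 120.2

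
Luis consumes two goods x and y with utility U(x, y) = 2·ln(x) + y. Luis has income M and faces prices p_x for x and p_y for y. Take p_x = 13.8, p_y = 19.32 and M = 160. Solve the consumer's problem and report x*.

x* = 2.8

So x*(p_x,p_y) = 2·p_y/p_x, independent of income; and y* = (M − 2·p_y)/p_y.
At the given prices: x* = 2·19.32/13.8 = 2.8.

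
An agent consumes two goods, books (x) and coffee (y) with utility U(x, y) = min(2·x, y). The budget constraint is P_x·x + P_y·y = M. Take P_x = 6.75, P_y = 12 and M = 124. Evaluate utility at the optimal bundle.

V = 8.065

Leontief preferences: the optimum is at the kink where x/1 = y/2, i.e. y = 2·x.
Budget: P_x·x + P_y·2·x = M, so (P_x + 2·P_y)·x = M.
Demand: x*(P_x,P_y,M) = M/(P_x + 2·P_y), y* = 2·M/(P_x + 2·P_y).
Here 6.75 + 2·12 = 30.75, giving x* = 4.0325 and y* = 8.065.
Utility at the optimum: U(4.0325, 8.065) = 8.065.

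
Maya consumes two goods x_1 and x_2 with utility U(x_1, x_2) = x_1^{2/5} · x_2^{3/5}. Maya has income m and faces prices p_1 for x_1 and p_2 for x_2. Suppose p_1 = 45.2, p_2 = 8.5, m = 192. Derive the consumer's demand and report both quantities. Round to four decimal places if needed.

The MRS is (2/3)·x_2/x_1. Set MRS = p_1/p_2.
So 0.4·p_2·x_2 = 0.6·p_1·x_1; combined with the budget, a share 0.4 of income goes to x_1.
Demand: x_1*(p_1,p_2,m) = 0.4·m/p_1 and x_2* = 0.6·m/p_2.
At p_1=45.2, p_2=8.5, m=192: x_1* = 0.4·192/45.2 = 1.6991, x_2* = 13.5529.

x_1* = 1.6991, x_2* = 13.5529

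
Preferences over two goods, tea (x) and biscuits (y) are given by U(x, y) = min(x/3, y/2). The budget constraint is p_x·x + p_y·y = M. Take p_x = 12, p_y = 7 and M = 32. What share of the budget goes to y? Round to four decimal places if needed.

Demand: x*(p_x,p_y,M) = 3·M/(3·p_x + 2·p_y), y* = 2·M/(3·p_x + 2·p_y).
Here 3·12 + 2·7 = 50, giving x* = 1.92 and y* = 1.28.
Expenditure on y: 7·1.28 = 8.96; share = 0.28.

share on y = 0.28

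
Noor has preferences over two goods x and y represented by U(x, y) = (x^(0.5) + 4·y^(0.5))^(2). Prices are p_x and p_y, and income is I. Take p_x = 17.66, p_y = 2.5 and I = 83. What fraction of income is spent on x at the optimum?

Substitute y = (y/x)·x into the budget: x* = I/(p_x + p_y·(y/x)).
Numerically y/x = 798.401536, so x* = 83/(17.66 + 2.5·798.401536) = 0.0412 and y* = 798.401536·0.0412 = 32.9088.
Expenditure on x: 17.66·0.0412 = 0.7279; share = 0.0088.

share on x = 0.0088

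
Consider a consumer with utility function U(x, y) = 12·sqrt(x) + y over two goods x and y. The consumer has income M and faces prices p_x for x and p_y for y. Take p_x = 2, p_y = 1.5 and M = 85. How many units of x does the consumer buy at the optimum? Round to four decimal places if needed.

x* = 20.25

Solve: √x = 6·p_y/p_x, so x*(p_x,p_y) = (6·p_y/p_x)², and y* = (M − p_x·x*)/p_y.
Plugging in: x* = (6·1.5/2)² = 20.25.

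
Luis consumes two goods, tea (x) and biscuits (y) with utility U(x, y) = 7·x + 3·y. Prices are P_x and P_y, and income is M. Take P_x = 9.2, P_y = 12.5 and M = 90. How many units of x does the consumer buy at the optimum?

x* = 9.7826

x gives more utility per dollar, so spend all income on x: x* = M/P_x, y* = 0.
Numerically: x* = 9.7826, y* = 0.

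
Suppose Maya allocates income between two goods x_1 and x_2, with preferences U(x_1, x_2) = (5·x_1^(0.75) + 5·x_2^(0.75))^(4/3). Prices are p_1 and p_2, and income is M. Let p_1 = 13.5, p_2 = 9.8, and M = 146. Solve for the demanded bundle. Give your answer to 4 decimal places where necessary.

x_1* = 2.9924, x_2* = 10.7758

Substitute x_2 = (x_2/x_1)·x_1 into the budget: x_1* = M/(p_1 + p_2·(x_2/x_1)).
Numerically x_2/x_1 = 3.601063, so x_1* = 146/(13.5 + 9.8·3.601063) = 2.9924 and x_2* = 3.601063·2.9924 = 10.7758.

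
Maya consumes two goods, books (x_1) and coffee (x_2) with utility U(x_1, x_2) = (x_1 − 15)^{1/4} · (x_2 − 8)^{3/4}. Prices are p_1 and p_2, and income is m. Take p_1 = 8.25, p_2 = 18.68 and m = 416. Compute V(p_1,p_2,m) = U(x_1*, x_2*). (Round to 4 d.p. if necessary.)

After buying the subsistence bundle (15, 8), a share 0.25 of the remaining income goes to x_1: x_1* = 15 + 0.25·(m − 15p_1 − 8p_2)/p_1.
Discretionary income = 416 − 15·8.25 − 8·18.68 = 142.81; x_1* = 15 + 0.25·142.81/8.25 = 19.3276; x_2* = 8 + 0.75·142.81/18.68 = 13.7338.
Utility at the optimum: U(19.3276, 13.7338) = 5.3443.

V = 5.3443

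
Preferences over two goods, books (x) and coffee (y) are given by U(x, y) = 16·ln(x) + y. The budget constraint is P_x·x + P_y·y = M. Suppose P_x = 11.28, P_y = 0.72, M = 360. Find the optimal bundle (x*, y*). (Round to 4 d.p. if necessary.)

Set MRS = P_x/P_y: (16/x)/1 = P_x/P_y.
So x*(P_x,P_y) = 16·P_y/P_x, independent of income; and y* = (M − 16·P_y)/P_y.
At the given prices: x* = 16·0.72/11.28 = 1.0213, and y* = 484.

x* = 1.0213, y* = 484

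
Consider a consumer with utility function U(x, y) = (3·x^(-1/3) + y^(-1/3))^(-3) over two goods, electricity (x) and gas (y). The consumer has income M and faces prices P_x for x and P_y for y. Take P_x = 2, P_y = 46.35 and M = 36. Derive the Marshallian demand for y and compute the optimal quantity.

MRS = MU_x/MU_y = 3·(y/x)^(4/3). Set equal to P_x/P_y.
Hence y/x = ((1/3)·P_x/P_y)^(1/(4/3)), i.e. raised to the 0.75 power.
With the ratio pinned down, the budget gives x* = M/(P_x + P_y·(y/x)) and y* = (y/x)·x*.
Numerically y/x = 0.041533, so x* = 36/(2 + 46.35·0.041533) = 9.1718 and y* = 0.041533·9.1718 = 0.3809.

y* = 0.3809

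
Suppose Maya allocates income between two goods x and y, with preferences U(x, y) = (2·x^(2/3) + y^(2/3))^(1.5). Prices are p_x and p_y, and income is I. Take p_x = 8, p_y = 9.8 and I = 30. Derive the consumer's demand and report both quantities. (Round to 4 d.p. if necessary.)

x* = 3.4616, y* = 0.2354

MRS = MU_x/MU_y = 2·(y/x)^(1/3). Set equal to p_x/p_y.
Hence y/x = ((1/2)·p_x/p_y)^(1/(1/3)), i.e. raised to the 3 power.
Substitute y = (y/x)·x into the budget: x* = I/(p_x + p_y·(y/x)).
Numerically y/x = 0.067999, so x* = 30/(8 + 9.8·0.067999) = 3.4616 and y* = 0.067999·3.4616 = 0.2354.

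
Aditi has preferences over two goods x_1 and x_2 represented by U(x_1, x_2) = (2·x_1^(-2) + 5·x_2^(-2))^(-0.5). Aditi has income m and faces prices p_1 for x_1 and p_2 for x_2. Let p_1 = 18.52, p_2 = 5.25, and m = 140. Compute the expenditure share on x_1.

MRS = MU_x_1/MU_x_2 = (2/5)·(x_2/x_1)^(3). Set equal to p_1/p_2.
Hence x_2/x_1 = ((5/2)·p_1/p_2)^(1/(3)), i.e. raised to the 1/3 power.
Substitute x_2 = (x_2/x_1)·x_1 into the budget: x_1* = m/(p_1 + p_2·(x_2/x_1)).
Numerically x_2/x_1 = 2.066049, so x_1* = 140/(18.52 + 5.25·2.066049) = 4.7673 and x_2* = 2.066049·4.7673 = 9.8495.
Expenditure on x_1: 18.52·4.7673 = 88.2903; share = 0.6306.

share on x_1 = 0.6306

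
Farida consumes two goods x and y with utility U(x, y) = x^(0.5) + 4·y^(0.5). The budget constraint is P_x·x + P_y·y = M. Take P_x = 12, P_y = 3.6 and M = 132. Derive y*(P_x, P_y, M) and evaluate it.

Substitute y = (y/x)·x into the budget: x* = M/(P_x + P_y·(y/x)).
Numerically y/x = 177.777778, so x* = 132/(12 + 3.6·177.777778) = 0.2025 and y* = 177.777778·0.2025 = 35.9918.

y* = 35.9918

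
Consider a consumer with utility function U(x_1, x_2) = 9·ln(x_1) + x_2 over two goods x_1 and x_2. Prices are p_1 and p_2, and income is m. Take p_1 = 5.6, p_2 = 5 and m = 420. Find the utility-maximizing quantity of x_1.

x_1* = 8.0357

MU_x_1 = 9/x_1, MU_x_2 = 1. Tangency: 9/x_1 = p_1/p_2.
So x_1*(p_1,p_2) = 9·p_2/p_1, independent of income; and x_2* = (m − 9·p_2)/p_2.
At the given prices: x_1* = 9·5/5.6 = 8.0357.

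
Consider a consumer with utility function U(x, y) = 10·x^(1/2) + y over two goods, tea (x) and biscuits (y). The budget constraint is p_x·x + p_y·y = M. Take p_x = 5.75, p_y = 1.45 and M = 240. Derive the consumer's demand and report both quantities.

x* = 1.5898, y* = 159.2129

Utility is quasi-linear in y; the FOC for x is 5/√x = p_x/p_y.
Solve: √x = 5·p_y/p_x, so x*(p_x,p_y) = (5·p_y/p_x)², and y* = (M − p_x·x*)/p_y.
Plugging in: x* = (5·1.45/5.75)² = 1.5898, y* = 159.2129.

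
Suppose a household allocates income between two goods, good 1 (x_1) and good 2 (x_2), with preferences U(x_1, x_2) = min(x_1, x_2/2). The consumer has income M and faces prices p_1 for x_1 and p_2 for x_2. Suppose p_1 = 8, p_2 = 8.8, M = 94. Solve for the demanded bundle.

Here 8 + 2·8.8 = 25.6, giving x_1* = 3.6719 and x_2* = 7.3438.

x_1* = 3.6719, x_2* = 7.3438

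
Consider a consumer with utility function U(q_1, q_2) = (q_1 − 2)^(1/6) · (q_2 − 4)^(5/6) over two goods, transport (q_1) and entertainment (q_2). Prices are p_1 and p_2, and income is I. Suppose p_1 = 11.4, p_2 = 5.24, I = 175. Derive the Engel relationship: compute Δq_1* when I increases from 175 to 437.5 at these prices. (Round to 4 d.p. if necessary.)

Δq_1* = 3.8377

Substituting into the budget: q_1* = 2 + 1/6·(I − 2·p_1 − 4·p_2)/p_1, and q_2* = 4 + 5/6·(…)/p_2.
Discretionary income = 175 − 2·11.4 − 4·5.24 = 131.24; q_1* = 2 + 1/6·131.24/11.4 = 3.9187.
At I' = 437.5: q_1* = 7.7564. Change: 7.7564 − 3.9187 = 3.8377.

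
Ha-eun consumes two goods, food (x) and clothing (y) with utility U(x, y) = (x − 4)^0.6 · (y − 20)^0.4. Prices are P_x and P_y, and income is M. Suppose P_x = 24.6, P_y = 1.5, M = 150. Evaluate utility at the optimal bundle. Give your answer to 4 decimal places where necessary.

V = 1.3714

This is Cobb-Douglas in (x−4, y−20): tangency gives 0.6·P_y·(y−20) = 0.4·P_x·(x−4).
After buying the subsistence bundle (4, 20), a share 0.6 of the remaining income goes to x: x* = 4 + 0.6·(M − 4P_x − 20P_y)/P_x.
Discretionary income = 150 − 4·24.6 − 20·1.5 = 21.6; x* = 4 + 0.6·21.6/24.6 = 4.5268; y* = 20 + 0.4·21.6/1.5 = 25.76.
Utility at the optimum: U(4.5268, 25.76) = 1.3714.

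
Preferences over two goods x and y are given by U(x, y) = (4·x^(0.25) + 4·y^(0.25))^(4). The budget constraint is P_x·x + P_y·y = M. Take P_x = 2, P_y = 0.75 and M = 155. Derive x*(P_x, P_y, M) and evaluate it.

From the CES first-order condition, (y/x)^(0.75) = P_x/P_y.
Solve for the ratio: y/x = [P_x/P_y]^(4/3).
With the ratio pinned down, the budget gives x* = M/(P_x + P_y·(y/x)) and y* = (y/x)·x*.
Numerically y/x = 3.697927, so x* = 155/(2 + 0.75·3.697927) = 32.4713.

x* = 32.4713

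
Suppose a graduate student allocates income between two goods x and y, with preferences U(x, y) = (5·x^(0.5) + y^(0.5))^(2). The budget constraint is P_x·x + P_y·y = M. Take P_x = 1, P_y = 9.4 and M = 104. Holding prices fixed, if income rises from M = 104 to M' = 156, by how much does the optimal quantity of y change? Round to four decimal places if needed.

MU_x ∝ 5·x^(-0.5), MU_y ∝ y^(-0.5), so MRS = 5·(y/x)^(0.5) = P_x/P_y.
Hence y/x = ((1/5)·P_x/P_y)^(1/(0.5)), i.e. raised to the 2 power.
Substitute y = (y/x)·x into the budget: x* = M/(P_x + P_y·(y/x)).
Numerically y/x = 0.000453, so x* = 104/(1 + 9.4·0.000453) = 103.5593 and y* = 0.000453·103.5593 = 0.0469.
At M' = 156: y* = 0.0703. Change: 0.0703 − 0.0469 = 0.0234.

Δy* = 0.0234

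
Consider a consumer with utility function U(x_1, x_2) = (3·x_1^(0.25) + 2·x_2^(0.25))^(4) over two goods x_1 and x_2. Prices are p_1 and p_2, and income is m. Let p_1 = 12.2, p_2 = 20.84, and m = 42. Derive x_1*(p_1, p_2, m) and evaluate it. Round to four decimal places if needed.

MRS = MU_x_1/MU_x_2 = (3/2)·(x_2/x_1)^(0.75). Set equal to p_1/p_2.
Hence x_2/x_1 = ((2/3)·p_1/p_2)^(1/(0.75)), i.e. raised to the 4/3 power.
With the ratio pinned down, the budget gives x_1* = m/(p_1 + p_2·(x_2/x_1)) and x_2* = (x_2/x_1)·x_1*.
Numerically x_2/x_1 = 0.285208, so x_1* = 42/(12.2 + 20.84·0.285208) = 2.3148.

x_1* = 2.3148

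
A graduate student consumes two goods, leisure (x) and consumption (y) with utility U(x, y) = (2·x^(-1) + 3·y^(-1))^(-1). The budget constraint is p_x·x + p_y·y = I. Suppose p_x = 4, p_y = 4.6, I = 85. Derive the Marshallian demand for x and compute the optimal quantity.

With the ratio pinned down, the budget gives x* = I/(p_x + p_y·(y/x)) and y* = (y/x)·x*.
Numerically y/x = 1.14208, so x* = 85/(4 + 4.6·1.14208) = 9.1856.

x* = 9.1856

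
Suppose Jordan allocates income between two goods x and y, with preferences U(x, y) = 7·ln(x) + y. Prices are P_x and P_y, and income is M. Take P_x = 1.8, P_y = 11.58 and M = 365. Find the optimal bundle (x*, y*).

So x*(P_x,P_y) = 7·P_y/P_x, independent of income; and y* = (M − 7·P_y)/P_y.
At the given prices: x* = 7·11.58/1.8 = 45.0333, and y* = 24.5199.

x* = 45.0333, y* = 24.5199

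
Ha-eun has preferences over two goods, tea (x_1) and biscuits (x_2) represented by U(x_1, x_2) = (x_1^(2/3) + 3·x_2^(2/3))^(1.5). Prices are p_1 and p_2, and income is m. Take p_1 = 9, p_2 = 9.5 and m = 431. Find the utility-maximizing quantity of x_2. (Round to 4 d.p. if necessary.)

With the ratio pinned down, the budget gives x_1* = m/(p_1 + p_2·(x_2/x_1)) and x_2* = (x_2/x_1)·x_1*.
Numerically x_2/x_1 = 22.957282, so x_1* = 431/(9 + 9.5·22.957282) = 1.8979 and x_2* = 22.957282·1.8979 = 43.5704.

x_2* = 43.5704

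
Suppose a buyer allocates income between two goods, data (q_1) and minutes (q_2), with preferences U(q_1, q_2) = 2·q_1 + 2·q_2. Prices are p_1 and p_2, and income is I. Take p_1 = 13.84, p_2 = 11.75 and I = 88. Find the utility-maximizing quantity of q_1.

Numerically: q_1* = 0, q_2* = 7.4894.

q_1* = 0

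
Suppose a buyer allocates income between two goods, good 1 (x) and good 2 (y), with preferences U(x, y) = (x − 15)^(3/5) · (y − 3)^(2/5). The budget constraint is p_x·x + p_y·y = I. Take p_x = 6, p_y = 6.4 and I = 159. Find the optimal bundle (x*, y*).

x* = 19.98, y* = 6.1125

This is Cobb-Douglas in (x−15, y−3): tangency gives 0.6·p_y·(y−3) = 0.4·p_x·(x−15).
After buying the subsistence bundle (15, 3), a share 0.6 of the remaining income goes to x: x* = 15 + 0.6·(I − 15p_x − 3p_y)/p_x.
Discretionary income = 159 − 15·6 − 3·6.4 = 49.8; x* = 15 + 0.6·49.8/6 = 19.98; y* = 3 + 0.4·49.8/6.4 = 6.1125.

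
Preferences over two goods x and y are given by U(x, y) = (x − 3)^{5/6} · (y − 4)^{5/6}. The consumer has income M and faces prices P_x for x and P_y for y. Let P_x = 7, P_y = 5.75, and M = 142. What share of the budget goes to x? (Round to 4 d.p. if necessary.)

share on x = 0.493

MRS = (y−4)/(x−3). Tangency with P_x/P_y gives y−4 = (P_x/P_y)·(x−3).
Substituting into the budget: x* = 3 + 0.5·(M − 3·P_x − 4·P_y)/P_x, and y* = 4 + 0.5·(…)/P_y.
Discretionary income = 142 − 3·7 − 4·5.75 = 98; x* = 3 + 0.5·98/7 = 10; y* = 4 + 0.5·98/5.75 = 12.5217.
Expenditure on x: 7·10 = 70; share = 0.493.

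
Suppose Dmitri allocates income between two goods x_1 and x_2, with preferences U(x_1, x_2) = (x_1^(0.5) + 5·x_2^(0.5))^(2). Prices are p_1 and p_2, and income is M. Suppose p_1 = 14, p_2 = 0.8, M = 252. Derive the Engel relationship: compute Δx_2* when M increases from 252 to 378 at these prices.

Δx_2* = 157.1408

MU_x_1 ∝ x_1^(-0.5), MU_x_2 ∝ 5·x_2^(-0.5), so MRS = (1/5)·(x_2/x_1)^(0.5) = p_1/p_2.
Hence x_2/x_1 = (5·p_1/p_2)^(1/(0.5)), i.e. raised to the 2 power.
Substitute x_2 = (x_2/x_1)·x_1 into the budget: x_1* = M/(p_1 + p_2·(x_2/x_1)).
Numerically x_2/x_1 = 7656.25, so x_1* = 252/(14 + 0.8·7656.25) = 0.041 and x_2* = 7656.25·0.041 = 314.2816.
At M' = 378: x_2* = 471.4225. Change: 471.4225 − 314.2816 = 157.1408.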